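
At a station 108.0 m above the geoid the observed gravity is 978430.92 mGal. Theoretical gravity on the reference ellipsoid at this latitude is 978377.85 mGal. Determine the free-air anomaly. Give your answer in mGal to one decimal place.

Free-air correction = 0.3086 × 108.0 = 33.33 mGal
Free-air anomaly = 978430.92 − 978377.85 + (33.33) = 86.40 mGal

86.4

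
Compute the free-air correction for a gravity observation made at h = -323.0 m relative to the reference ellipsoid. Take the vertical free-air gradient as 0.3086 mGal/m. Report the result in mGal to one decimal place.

Free-air correction = 0.3086 × -323.0 = -99.7 mGal

-99.7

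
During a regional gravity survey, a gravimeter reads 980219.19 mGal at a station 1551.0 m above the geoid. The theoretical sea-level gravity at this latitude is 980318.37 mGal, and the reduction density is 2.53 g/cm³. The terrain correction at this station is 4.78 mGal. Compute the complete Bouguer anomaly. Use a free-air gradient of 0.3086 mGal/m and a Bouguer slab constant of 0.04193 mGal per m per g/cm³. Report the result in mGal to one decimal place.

Free-air correction = 0.3086 × 1551.0 = 478.64 mGal
Free-air anomaly = 980219.19 − 980318.37 + (478.64) = 379.46 mGal
Bouguer slab correction = 0.04193 × 2.53 × 1551.0 = 164.53 mGal
Simple Bouguer anomaly = 379.46 − (164.53) = 214.93 mGal
Complete Bouguer anomaly = 214.93 + 4.78 = 219.71 mGal

219.7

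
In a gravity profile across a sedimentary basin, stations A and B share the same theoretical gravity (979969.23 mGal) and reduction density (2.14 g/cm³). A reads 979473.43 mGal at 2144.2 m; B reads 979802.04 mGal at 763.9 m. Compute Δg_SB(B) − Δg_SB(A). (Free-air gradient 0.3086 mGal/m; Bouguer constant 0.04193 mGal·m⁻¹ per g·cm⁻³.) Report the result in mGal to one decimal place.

Δg_SB(A) = 979473.43 − 979969.23 + 0.3086×2144.2 − 0.04193×2.14×2144.2 = -26.50 mGal
Δg_SB(B) = 979802.04 − 979969.23 + 0.3086×763.9 − 0.04193×2.14×763.9 = 0.00 mGal
Difference = 0.00 − (-26.50) = 26.50 mGal

26.5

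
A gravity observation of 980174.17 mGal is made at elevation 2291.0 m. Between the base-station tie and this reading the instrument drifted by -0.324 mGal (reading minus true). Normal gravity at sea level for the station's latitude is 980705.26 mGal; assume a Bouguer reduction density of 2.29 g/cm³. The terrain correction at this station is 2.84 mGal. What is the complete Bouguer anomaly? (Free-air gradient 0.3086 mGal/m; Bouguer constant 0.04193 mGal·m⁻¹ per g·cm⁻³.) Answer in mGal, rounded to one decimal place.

-40.9

Drift-corrected reading = 980174.17 − (-0.324) = 980174.494 mGal
Free-air correction = 0.3086 × 2291.0 = 707.00 mGal
Free-air anomaly = 980174.494 − 980705.26 + (707.00) = 176.234 mGal
Bouguer slab correction = 0.04193 × 2.29 × 2291.0 = 219.98 mGal
Simple Bouguer anomaly = 176.234 − (219.98) = -43.746 mGal
Complete Bouguer anomaly = -43.746 + 2.84 = -40.906 mGal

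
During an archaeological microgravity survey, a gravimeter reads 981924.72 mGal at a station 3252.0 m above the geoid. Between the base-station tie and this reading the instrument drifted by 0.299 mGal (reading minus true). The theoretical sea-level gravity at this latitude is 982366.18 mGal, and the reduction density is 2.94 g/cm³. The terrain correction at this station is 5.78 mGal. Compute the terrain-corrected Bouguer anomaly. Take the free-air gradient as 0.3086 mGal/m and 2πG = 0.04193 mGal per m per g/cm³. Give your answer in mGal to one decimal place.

Drift-corrected reading = 981924.72 − (0.299) = 981924.421 mGal
Free-air correction = 0.3086 × 3252.0 = 1003.57 mGal
Free-air anomaly = 981924.421 − 982366.18 + (1003.57) = 561.811 mGal
Bouguer slab correction = 0.04193 × 2.94 × 3252.0 = 400.89 mGal
Simple Bouguer anomaly = 561.811 − (400.89) = 160.921 mGal
Complete Bouguer anomaly = 160.921 + 5.78 = 166.701 mGal

166.7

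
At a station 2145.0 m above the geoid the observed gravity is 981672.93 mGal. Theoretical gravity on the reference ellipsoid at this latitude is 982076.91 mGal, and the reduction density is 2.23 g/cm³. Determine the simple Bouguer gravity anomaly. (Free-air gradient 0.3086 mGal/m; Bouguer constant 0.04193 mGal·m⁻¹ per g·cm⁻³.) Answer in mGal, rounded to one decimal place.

57.4

Free-air correction = 0.3086 × 2145.0 = 661.95 mGal
Free-air anomaly = 981672.93 − 982076.91 + (661.95) = 257.97 mGal
Bouguer slab correction = 0.04193 × 2.23 × 2145.0 = 200.57 mGal
Simple Bouguer anomaly = 257.97 − (200.57) = 57.40 mGal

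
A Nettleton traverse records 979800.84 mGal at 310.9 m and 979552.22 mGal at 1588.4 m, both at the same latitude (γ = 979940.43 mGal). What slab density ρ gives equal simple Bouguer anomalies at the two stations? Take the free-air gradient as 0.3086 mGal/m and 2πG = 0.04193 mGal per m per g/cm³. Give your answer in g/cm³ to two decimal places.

Δg_obs = 979552.22 − 979800.84 = -248.62 mGal over Δh = 1588.4 − 310.9 = 1277.5 m
Equal Bouguer anomalies ⇒ Δg_obs + (0.3086 − 0.04193ρ)·Δh = 0
0.3086 − 0.04193ρ = −Δg_obs/Δh = 0.19461
ρ = (0.3086 − 0.19461) / 0.04193 = 2.72 g/cm³

2.72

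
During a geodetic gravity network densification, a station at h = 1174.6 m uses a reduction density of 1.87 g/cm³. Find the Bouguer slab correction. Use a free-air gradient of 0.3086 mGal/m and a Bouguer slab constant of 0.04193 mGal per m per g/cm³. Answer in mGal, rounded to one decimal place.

Bouguer slab correction = 0.04193 × 1.87 × 1174.6 = 92.1 mGal

92.1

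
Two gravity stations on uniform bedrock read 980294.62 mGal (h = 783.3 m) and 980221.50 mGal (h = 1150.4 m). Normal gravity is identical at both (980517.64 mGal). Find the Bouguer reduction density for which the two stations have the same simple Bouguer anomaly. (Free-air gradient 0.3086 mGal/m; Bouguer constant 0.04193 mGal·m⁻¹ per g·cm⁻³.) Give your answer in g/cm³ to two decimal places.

Δg_obs = 980221.50 − 980294.62 = -73.12 mGal over Δh = 1150.4 − 783.3 = 367.1 m
Equal Bouguer anomalies ⇒ Δg_obs + (0.3086 − 0.04193ρ)·Δh = 0
0.3086 − 0.04193ρ = −Δg_obs/Δh = 0.19918
ρ = (0.3086 − 0.19918) / 0.04193 = 2.61 g/cm³

2.61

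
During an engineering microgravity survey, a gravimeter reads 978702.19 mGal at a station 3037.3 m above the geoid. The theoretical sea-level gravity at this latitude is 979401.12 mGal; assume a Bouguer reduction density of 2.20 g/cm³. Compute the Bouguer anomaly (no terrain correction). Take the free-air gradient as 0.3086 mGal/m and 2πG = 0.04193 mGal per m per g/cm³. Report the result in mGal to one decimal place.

Free-air correction = 0.3086 × 3037.3 = 937.31 mGal
Free-air anomaly = 978702.19 − 979401.12 + (937.31) = 238.38 mGal
Bouguer slab correction = 0.04193 × 2.20 × 3037.3 = 280.18 mGal
Simple Bouguer anomaly = 238.38 − (280.18) = -41.80 mGal

-41.8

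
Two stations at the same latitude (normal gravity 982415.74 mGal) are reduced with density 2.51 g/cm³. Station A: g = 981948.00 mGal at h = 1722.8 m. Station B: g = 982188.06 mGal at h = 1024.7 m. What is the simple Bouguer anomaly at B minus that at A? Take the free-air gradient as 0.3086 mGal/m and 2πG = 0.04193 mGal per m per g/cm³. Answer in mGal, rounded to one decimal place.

98.1

Δg_SB(A) = 981948.00 − 982415.74 + 0.3086×1722.8 − 0.04193×2.51×1722.8 = -117.40 mGal
Δg_SB(B) = 982188.06 − 982415.74 + 0.3086×1024.7 − 0.04193×2.51×1024.7 = -19.30 mGal
Difference = -19.30 − (-117.40) = 98.10 mGal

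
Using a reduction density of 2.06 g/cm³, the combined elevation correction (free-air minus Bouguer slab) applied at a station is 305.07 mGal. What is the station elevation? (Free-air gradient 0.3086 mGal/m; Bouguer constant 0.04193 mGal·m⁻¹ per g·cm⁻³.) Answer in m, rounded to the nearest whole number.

Combined gradient = 0.3086 − 0.04193 × 2.06 = 0.2222242 mGal/m
h = 305.07 / 0.2222242 = 1372.80 m

1373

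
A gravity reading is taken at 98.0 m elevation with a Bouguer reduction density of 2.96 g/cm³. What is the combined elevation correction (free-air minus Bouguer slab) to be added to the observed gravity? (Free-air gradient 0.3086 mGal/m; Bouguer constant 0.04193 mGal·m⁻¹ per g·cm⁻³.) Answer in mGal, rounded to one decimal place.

18.1

Combined gradient = 0.3086 − 0.04193 × 2.96 = 0.1844872 mGal/m
Combined elevation correction = 0.1844872 × 98.0 = 18.1 mGal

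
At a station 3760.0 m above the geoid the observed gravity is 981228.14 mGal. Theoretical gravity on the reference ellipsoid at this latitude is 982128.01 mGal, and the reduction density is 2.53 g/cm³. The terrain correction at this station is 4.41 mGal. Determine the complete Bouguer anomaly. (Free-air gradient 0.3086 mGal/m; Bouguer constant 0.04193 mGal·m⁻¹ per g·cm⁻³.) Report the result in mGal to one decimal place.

Free-air correction = 0.3086 × 3760.0 = 1160.34 mGal
Free-air anomaly = 981228.14 − 982128.01 + (1160.34) = 260.47 mGal
Bouguer slab correction = 0.04193 × 2.53 × 3760.0 = 398.87 mGal
Simple Bouguer anomaly = 260.47 − (398.87) = -138.40 mGal
Complete Bouguer anomaly = -138.40 + 4.41 = -133.99 mGal

-134.0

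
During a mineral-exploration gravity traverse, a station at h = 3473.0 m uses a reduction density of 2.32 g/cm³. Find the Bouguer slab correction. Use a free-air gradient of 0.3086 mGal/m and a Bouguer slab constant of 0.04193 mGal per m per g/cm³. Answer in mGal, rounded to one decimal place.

Bouguer slab correction = 0.04193 × 2.32 × 3473.0 = 337.8 mGal

337.8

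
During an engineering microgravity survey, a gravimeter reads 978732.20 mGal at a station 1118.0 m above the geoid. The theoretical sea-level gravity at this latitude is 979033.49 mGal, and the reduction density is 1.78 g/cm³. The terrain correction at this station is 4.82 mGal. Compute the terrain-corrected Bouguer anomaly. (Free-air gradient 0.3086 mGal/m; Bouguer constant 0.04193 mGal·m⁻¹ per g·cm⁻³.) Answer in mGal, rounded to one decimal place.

Free-air correction = 0.3086 × 1118.0 = 345.01 mGal
Free-air anomaly = 978732.20 − 979033.49 + (345.01) = 43.72 mGal
Bouguer slab correction = 0.04193 × 1.78 × 1118.0 = 83.44 mGal
Simple Bouguer anomaly = 43.72 − (83.44) = -39.72 mGal
Complete Bouguer anomaly = -39.72 + 4.82 = -34.90 mGal

-34.9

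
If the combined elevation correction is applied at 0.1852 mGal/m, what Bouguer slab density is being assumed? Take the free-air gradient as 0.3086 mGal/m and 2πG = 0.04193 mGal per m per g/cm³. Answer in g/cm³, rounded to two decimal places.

0.1852 = 0.3086 − 0.04193 × ρ
ρ = (0.3086 − 0.1852) / 0.04193 = 2.94 g/cm³

2.94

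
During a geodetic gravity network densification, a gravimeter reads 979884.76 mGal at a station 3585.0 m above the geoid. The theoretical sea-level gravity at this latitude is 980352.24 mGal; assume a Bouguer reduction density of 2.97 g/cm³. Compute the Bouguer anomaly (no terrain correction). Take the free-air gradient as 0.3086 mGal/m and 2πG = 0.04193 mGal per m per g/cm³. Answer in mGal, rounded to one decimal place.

192.4

Free-air correction = 0.3086 × 3585.0 = 1106.33 mGal
Free-air anomaly = 979884.76 − 980352.24 + (1106.33) = 638.85 mGal
Bouguer slab correction = 0.04193 × 2.97 × 3585.0 = 446.45 mGal
Simple Bouguer anomaly = 638.85 − (446.45) = 192.40 mGal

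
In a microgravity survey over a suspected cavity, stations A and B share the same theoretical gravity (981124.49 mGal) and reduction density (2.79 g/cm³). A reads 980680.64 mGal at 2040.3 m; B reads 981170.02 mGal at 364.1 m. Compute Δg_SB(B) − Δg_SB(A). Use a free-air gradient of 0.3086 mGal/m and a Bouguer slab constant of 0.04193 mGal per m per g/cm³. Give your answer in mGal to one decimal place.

Δg_SB(A) = 980680.64 − 981124.49 + 0.3086×2040.3 − 0.04193×2.79×2040.3 = -52.90 mGal
Δg_SB(B) = 981170.02 − 981124.49 + 0.3086×364.1 − 0.04193×2.79×364.1 = 115.30 mGal
Difference = 115.30 − (-52.90) = 168.20 mGal

168.2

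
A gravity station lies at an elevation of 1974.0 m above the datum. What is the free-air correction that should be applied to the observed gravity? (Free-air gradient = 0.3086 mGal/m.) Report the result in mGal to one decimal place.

Free-air correction = 0.3086 × 1974.0 = 609.2 mGal

609.2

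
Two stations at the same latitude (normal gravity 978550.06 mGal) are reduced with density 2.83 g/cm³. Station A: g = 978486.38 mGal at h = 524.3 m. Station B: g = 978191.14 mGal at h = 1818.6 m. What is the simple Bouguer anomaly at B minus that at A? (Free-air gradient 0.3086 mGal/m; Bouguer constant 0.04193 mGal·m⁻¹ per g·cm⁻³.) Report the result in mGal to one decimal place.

Δg_SB(A) = 978486.38 − 978550.06 + 0.3086×524.3 − 0.04193×2.83×524.3 = 35.90 mGal
Δg_SB(B) = 978191.14 − 978550.06 + 0.3086×1818.6 − 0.04193×2.83×1818.6 = -13.50 mGal
Difference = -13.50 − (35.90) = -49.40 mGal

-49.4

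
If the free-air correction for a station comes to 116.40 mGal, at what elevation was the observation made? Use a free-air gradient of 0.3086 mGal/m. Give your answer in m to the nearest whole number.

377

h = 116.40 / 0.3086 = 377.19 m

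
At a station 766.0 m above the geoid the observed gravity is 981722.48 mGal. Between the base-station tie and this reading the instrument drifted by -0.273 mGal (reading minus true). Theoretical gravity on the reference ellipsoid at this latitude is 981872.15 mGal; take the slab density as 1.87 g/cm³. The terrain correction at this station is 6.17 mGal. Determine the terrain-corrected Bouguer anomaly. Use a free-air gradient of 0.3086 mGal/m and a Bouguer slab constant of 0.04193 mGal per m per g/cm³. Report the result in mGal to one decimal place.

Drift-corrected reading = 981722.48 − (-0.273) = 981722.753 mGal
Free-air correction = 0.3086 × 766.0 = 236.39 mGal
Free-air anomaly = 981722.753 − 981872.15 + (236.39) = 86.993 mGal
Bouguer slab correction = 0.04193 × 1.87 × 766.0 = 60.06 mGal
Simple Bouguer anomaly = 86.993 − (60.06) = 26.933 mGal
Complete Bouguer anomaly = 26.933 + 6.17 = 33.103 mGal

33.1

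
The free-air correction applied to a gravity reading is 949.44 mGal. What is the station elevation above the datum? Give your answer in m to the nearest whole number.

h = 949.44 / 0.3086 = 3076.60 m

3077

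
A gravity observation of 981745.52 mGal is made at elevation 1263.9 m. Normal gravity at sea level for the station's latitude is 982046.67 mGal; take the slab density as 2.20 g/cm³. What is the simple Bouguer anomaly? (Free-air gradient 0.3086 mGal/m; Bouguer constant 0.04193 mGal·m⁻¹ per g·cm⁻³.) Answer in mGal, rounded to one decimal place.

-27.7

Free-air correction = 0.3086 × 1263.9 = 390.04 mGal
Free-air anomaly = 981745.52 − 982046.67 + (390.04) = 88.89 mGal
Bouguer slab correction = 0.04193 × 2.20 × 1263.9 = 116.59 mGal
Simple Bouguer anomaly = 88.89 − (116.59) = -27.70 mGal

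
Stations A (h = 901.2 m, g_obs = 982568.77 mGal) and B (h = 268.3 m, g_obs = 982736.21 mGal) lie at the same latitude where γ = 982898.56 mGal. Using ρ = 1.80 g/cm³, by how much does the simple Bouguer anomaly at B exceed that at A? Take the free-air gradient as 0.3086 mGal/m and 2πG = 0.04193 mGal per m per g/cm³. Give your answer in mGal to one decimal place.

Δg_SB(A) = 982568.77 − 982898.56 + 0.3086×901.2 − 0.04193×1.80×901.2 = -119.70 mGal
Δg_SB(B) = 982736.21 − 982898.56 + 0.3086×268.3 − 0.04193×1.80×268.3 = -99.80 mGal
Difference = -99.80 − (-119.70) = 19.90 mGal

19.9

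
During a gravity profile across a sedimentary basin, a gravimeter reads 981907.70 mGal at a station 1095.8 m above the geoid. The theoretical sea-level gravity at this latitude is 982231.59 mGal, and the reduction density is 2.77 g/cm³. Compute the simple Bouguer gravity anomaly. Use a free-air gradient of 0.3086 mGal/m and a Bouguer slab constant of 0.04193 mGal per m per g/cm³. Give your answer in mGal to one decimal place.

Free-air correction = 0.3086 × 1095.8 = 338.16 mGal
Free-air anomaly = 981907.70 − 982231.59 + (338.16) = 14.27 mGal
Bouguer slab correction = 0.04193 × 2.77 × 1095.8 = 127.27 mGal
Simple Bouguer anomaly = 14.27 − (127.27) = -113.00 mGal

-113.0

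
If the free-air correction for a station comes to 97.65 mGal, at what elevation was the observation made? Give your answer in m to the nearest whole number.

316

h = 97.65 / 0.3086 = 316.43 m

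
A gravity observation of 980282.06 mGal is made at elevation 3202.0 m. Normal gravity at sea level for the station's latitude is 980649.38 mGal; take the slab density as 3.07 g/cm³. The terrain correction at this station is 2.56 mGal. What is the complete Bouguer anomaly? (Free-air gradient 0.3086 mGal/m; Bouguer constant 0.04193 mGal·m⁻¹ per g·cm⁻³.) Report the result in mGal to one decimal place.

Free-air correction = 0.3086 × 3202.0 = 988.14 mGal
Free-air anomaly = 980282.06 − 980649.38 + (988.14) = 620.82 mGal
Bouguer slab correction = 0.04193 × 3.07 × 3202.0 = 412.18 mGal
Simple Bouguer anomaly = 620.82 − (412.18) = 208.64 mGal
Complete Bouguer anomaly = 208.64 + 2.56 = 211.20 mGal

211.2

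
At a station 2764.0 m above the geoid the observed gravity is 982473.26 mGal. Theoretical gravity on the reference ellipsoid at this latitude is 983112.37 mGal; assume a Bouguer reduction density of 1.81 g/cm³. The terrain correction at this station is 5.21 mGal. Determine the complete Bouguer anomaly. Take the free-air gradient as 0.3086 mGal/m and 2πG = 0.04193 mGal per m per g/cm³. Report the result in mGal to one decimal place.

Free-air correction = 0.3086 × 2764.0 = 852.97 mGal
Free-air anomaly = 982473.26 − 983112.37 + (852.97) = 213.86 mGal
Bouguer slab correction = 0.04193 × 1.81 × 2764.0 = 209.77 mGal
Simple Bouguer anomaly = 213.86 − (209.77) = 4.09 mGal
Complete Bouguer anomaly = 4.09 + 5.21 = 9.30 mGal

9.3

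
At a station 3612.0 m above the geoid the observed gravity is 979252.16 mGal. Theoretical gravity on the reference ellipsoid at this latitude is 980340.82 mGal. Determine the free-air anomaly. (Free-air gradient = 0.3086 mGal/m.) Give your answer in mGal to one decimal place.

Free-air correction = 0.3086 × 3612.0 = 1114.66 mGal
Free-air anomaly = 979252.16 − 980340.82 + (1114.66) = 26.00 mGal

26.0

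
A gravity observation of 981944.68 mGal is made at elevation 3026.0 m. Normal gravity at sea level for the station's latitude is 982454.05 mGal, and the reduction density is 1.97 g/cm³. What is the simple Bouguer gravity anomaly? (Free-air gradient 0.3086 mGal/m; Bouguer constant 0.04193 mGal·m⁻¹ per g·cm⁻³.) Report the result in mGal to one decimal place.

Free-air correction = 0.3086 × 3026.0 = 933.82 mGal
Free-air anomaly = 981944.68 − 982454.05 + (933.82) = 424.45 mGal
Bouguer slab correction = 0.04193 × 1.97 × 3026.0 = 249.95 mGal
Simple Bouguer anomaly = 424.45 − (249.95) = 174.50 mGal

174.5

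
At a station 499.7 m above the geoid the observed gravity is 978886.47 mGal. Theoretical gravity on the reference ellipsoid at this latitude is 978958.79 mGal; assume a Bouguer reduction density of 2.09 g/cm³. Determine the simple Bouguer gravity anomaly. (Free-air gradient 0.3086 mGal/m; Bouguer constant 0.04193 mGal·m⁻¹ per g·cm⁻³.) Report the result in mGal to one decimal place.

38.1

Free-air correction = 0.3086 × 499.7 = 154.21 mGal
Free-air anomaly = 978886.47 − 978958.79 + (154.21) = 81.89 mGal
Bouguer slab correction = 0.04193 × 2.09 × 499.7 = 43.79 mGal
Simple Bouguer anomaly = 81.89 − (43.79) = 38.10 mGal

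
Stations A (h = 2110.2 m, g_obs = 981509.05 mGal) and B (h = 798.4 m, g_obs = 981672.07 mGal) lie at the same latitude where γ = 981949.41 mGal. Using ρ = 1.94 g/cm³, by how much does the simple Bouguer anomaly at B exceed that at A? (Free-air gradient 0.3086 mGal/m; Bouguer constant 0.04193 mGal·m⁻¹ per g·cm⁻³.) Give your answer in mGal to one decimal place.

Δg_SB(A) = 981509.05 − 981949.41 + 0.3086×2110.2 − 0.04193×1.94×2110.2 = 39.20 mGal
Δg_SB(B) = 981672.07 − 981949.41 + 0.3086×798.4 − 0.04193×1.94×798.4 = -95.90 mGal
Difference = -95.90 − (39.20) = -135.10 mGal

-135.1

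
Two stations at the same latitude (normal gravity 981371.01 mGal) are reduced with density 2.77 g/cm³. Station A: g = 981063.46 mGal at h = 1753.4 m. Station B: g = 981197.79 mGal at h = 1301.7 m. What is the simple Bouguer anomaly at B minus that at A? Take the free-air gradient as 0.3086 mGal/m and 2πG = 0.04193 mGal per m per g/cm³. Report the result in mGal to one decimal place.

Δg_SB(A) = 981063.46 − 981371.01 + 0.3086×1753.4 − 0.04193×2.77×1753.4 = 29.90 mGal
Δg_SB(B) = 981197.79 − 981371.01 + 0.3086×1301.7 − 0.04193×2.77×1301.7 = 77.30 mGal
Difference = 77.30 − (29.90) = 47.40 mGal

47.4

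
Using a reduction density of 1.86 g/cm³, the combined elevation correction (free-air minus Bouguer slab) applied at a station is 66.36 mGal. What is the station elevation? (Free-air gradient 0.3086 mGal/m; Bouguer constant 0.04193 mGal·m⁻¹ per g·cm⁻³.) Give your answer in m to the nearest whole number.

288

Combined gradient = 0.3086 − 0.04193 × 1.86 = 0.2306102 mGal/m
h = 66.36 / 0.2306102 = 287.76 m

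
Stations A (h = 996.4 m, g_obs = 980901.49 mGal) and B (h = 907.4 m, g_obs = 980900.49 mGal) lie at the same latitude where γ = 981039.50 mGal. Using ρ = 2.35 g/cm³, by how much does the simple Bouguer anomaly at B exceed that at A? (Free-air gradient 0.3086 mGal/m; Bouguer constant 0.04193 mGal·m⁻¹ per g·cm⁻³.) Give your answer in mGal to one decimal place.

Δg_SB(A) = 980901.49 − 981039.50 + 0.3086×996.4 − 0.04193×2.35×996.4 = 71.30 mGal
Δg_SB(B) = 980900.49 − 981039.50 + 0.3086×907.4 − 0.04193×2.35×907.4 = 51.60 mGal
Difference = 51.60 − (71.30) = -19.70 mGal

-19.7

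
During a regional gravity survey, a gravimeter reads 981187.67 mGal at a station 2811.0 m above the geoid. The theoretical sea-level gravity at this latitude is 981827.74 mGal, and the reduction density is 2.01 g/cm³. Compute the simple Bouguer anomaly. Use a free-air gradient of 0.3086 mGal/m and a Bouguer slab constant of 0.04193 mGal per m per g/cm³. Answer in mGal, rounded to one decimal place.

-9.5

Free-air correction = 0.3086 × 2811.0 = 867.47 mGal
Free-air anomaly = 981187.67 − 981827.74 + (867.47) = 227.40 mGal
Bouguer slab correction = 0.04193 × 2.01 × 2811.0 = 236.91 mGal
Simple Bouguer anomaly = 227.40 − (236.91) = -9.51 mGal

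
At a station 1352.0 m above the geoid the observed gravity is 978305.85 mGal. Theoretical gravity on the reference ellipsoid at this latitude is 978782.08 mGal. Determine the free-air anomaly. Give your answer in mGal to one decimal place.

Free-air correction = 0.3086 × 1352.0 = 417.23 mGal
Free-air anomaly = 978305.85 − 978782.08 + (417.23) = -59.00 mGal

-59.0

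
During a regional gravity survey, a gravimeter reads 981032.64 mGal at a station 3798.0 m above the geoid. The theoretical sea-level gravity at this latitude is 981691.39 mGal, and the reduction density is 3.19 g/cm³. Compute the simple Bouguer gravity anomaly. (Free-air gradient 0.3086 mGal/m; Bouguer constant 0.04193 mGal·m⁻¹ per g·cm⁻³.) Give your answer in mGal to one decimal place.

Free-air correction = 0.3086 × 3798.0 = 1172.06 mGal
Free-air anomaly = 981032.64 − 981691.39 + (1172.06) = 513.31 mGal
Bouguer slab correction = 0.04193 × 3.19 × 3798.0 = 508.01 mGal
Simple Bouguer anomaly = 513.31 − (508.01) = 5.30 mGal

5.3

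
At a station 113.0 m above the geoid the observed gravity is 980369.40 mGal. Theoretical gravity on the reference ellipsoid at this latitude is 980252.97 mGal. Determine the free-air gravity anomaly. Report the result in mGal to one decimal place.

Free-air correction = 0.3086 × 113.0 = 34.87 mGal
Free-air anomaly = 980369.40 − 980252.97 + (34.87) = 151.30 mGal

151.3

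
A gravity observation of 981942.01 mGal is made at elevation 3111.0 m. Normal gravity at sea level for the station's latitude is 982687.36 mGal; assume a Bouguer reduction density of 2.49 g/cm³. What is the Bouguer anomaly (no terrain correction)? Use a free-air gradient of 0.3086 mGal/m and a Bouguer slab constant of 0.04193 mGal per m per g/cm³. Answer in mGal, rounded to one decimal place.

-110.1

Free-air correction = 0.3086 × 3111.0 = 960.05 mGal
Free-air anomaly = 981942.01 − 982687.36 + (960.05) = 214.70 mGal
Bouguer slab correction = 0.04193 × 2.49 × 3111.0 = 324.81 mGal
Simple Bouguer anomaly = 214.70 − (324.81) = -110.11 mGal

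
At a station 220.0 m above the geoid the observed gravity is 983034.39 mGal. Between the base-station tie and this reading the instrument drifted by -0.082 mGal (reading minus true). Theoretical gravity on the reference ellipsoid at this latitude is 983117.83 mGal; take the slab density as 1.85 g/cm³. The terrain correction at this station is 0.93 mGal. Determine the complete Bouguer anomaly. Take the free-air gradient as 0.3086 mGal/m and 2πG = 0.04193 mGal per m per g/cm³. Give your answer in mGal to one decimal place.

-31.6

Drift-corrected reading = 983034.39 − (-0.082) = 983034.472 mGal
Free-air correction = 0.3086 × 220.0 = 67.89 mGal
Free-air anomaly = 983034.472 − 983117.83 + (67.89) = -15.468 mGal
Bouguer slab correction = 0.04193 × 1.85 × 220.0 = 17.07 mGal
Simple Bouguer anomaly = -15.468 − (17.07) = -32.538 mGal
Complete Bouguer anomaly = -32.538 + 0.93 = -31.608 mGal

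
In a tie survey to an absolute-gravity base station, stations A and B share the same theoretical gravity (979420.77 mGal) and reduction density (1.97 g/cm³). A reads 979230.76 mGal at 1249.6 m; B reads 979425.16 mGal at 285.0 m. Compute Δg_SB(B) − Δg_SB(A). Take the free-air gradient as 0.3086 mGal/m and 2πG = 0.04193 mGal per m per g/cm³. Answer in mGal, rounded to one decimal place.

Δg_SB(A) = 979230.76 − 979420.77 + 0.3086×1249.6 − 0.04193×1.97×1249.6 = 92.40 mGal
Δg_SB(B) = 979425.16 − 979420.77 + 0.3086×285.0 − 0.04193×1.97×285.0 = 68.80 mGal
Difference = 68.80 − (92.40) = -23.60 mGal

-23.6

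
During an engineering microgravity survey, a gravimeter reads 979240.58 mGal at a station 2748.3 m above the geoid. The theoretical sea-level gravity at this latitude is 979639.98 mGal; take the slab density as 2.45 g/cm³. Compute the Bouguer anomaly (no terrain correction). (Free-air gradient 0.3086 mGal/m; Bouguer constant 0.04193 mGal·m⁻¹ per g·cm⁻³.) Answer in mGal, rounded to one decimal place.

166.4

Free-air correction = 0.3086 × 2748.3 = 848.13 mGal
Free-air anomaly = 979240.58 − 979639.98 + (848.13) = 448.73 mGal
Bouguer slab correction = 0.04193 × 2.45 × 2748.3 = 282.33 mGal
Simple Bouguer anomaly = 448.73 − (282.33) = 166.40 mGal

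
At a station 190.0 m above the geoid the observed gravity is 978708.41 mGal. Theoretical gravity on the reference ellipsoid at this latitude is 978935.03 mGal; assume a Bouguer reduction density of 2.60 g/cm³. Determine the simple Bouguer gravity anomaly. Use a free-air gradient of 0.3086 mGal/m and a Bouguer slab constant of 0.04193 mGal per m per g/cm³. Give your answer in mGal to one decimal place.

-188.7

Free-air correction = 0.3086 × 190.0 = 58.63 mGal
Free-air anomaly = 978708.41 − 978935.03 + (58.63) = -167.99 mGal
Bouguer slab correction = 0.04193 × 2.60 × 190.0 = 20.71 mGal
Simple Bouguer anomaly = -167.99 − (20.71) = -188.70 mGal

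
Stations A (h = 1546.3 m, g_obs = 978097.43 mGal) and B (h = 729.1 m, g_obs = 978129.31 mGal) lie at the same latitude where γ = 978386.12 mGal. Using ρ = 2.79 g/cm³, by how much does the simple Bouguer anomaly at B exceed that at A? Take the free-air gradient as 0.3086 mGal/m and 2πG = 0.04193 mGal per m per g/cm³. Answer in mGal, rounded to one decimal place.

-124.7

Δg_SB(A) = 978097.43 − 978386.12 + 0.3086×1546.3 − 0.04193×2.79×1546.3 = 7.60 mGal
Δg_SB(B) = 978129.31 − 978386.12 + 0.3086×729.1 − 0.04193×2.79×729.1 = -117.10 mGal
Difference = -117.10 − (7.60) = -124.70 mGal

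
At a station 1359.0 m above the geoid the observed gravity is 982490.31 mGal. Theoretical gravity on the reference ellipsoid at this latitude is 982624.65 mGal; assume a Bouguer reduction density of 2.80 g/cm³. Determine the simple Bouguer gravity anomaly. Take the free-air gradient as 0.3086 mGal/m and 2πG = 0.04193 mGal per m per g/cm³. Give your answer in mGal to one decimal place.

125.5

Free-air correction = 0.3086 × 1359.0 = 419.39 mGal
Free-air anomaly = 982490.31 − 982624.65 + (419.39) = 285.05 mGal
Bouguer slab correction = 0.04193 × 2.80 × 1359.0 = 159.55 mGal
Simple Bouguer anomaly = 285.05 − (159.55) = 125.50 mGal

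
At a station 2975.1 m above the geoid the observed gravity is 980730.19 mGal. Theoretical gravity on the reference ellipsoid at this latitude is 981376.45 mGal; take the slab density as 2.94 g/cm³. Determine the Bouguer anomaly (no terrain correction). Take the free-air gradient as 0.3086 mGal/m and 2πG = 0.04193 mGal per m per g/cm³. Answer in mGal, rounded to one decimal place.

Free-air correction = 0.3086 × 2975.1 = 918.12 mGal
Free-air anomaly = 980730.19 − 981376.45 + (918.12) = 271.86 mGal
Bouguer slab correction = 0.04193 × 2.94 × 2975.1 = 366.75 mGal
Simple Bouguer anomaly = 271.86 − (366.75) = -94.89 mGal

-94.9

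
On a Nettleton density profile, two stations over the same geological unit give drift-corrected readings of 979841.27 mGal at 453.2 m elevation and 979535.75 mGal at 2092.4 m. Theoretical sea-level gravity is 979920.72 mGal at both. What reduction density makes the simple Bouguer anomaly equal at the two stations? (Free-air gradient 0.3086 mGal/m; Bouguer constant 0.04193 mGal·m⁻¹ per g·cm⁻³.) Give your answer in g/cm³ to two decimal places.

2.91

Δg_obs = 979535.75 − 979841.27 = -305.52 mGal over Δh = 2092.4 − 453.2 = 1639.2 m
Equal Bouguer anomalies ⇒ Δg_obs + (0.3086 − 0.04193ρ)·Δh = 0
0.3086 − 0.04193ρ = −Δg_obs/Δh = 0.18638
ρ = (0.3086 − 0.18638) / 0.04193 = 2.91 g/cm³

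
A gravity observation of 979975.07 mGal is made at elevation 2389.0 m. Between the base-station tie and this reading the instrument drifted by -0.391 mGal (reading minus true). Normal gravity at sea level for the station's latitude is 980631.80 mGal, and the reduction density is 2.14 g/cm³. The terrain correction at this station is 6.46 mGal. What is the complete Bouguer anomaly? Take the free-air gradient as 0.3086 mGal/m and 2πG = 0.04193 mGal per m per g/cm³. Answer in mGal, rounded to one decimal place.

-127.0

Drift-corrected reading = 979975.07 − (-0.391) = 979975.461 mGal
Free-air correction = 0.3086 × 2389.0 = 737.25 mGal
Free-air anomaly = 979975.461 − 980631.80 + (737.25) = 80.911 mGal
Bouguer slab correction = 0.04193 × 2.14 × 2389.0 = 214.37 mGal
Simple Bouguer anomaly = 80.911 − (214.37) = -133.459 mGal
Complete Bouguer anomaly = -133.459 + 6.46 = -126.999 mGal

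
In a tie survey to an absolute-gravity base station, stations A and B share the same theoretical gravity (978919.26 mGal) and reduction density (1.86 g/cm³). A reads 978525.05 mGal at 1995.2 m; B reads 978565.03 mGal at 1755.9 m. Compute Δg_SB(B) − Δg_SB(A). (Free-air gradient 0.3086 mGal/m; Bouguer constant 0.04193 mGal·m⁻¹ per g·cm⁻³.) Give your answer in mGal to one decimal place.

Δg_SB(A) = 978525.05 − 978919.26 + 0.3086×1995.2 − 0.04193×1.86×1995.2 = 65.90 mGal
Δg_SB(B) = 978565.03 − 978919.26 + 0.3086×1755.9 − 0.04193×1.86×1755.9 = 50.70 mGal
Difference = 50.70 − (65.90) = -15.20 mGal

-15.2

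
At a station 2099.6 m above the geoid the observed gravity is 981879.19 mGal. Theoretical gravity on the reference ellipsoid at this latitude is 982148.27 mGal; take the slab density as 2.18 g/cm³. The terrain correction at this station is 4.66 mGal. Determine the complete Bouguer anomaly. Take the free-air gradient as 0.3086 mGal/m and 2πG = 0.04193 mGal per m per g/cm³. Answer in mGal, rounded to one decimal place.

Free-air correction = 0.3086 × 2099.6 = 647.94 mGal
Free-air anomaly = 981879.19 − 982148.27 + (647.94) = 378.86 mGal
Bouguer slab correction = 0.04193 × 2.18 × 2099.6 = 191.92 mGal
Simple Bouguer anomaly = 378.86 − (191.92) = 186.94 mGal
Complete Bouguer anomaly = 186.94 + 4.66 = 191.60 mGal

191.6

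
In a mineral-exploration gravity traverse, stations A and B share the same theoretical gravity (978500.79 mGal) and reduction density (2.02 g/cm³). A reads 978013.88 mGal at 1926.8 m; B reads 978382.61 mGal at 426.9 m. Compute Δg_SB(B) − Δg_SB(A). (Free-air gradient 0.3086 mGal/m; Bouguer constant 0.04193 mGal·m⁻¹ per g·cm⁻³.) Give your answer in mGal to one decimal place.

32.9

Δg_SB(A) = 978013.88 − 978500.79 + 0.3086×1926.8 − 0.04193×2.02×1926.8 = -55.50 mGal
Δg_SB(B) = 978382.61 − 978500.79 + 0.3086×426.9 − 0.04193×2.02×426.9 = -22.60 mGal
Difference = -22.60 − (-55.50) = 32.90 mGal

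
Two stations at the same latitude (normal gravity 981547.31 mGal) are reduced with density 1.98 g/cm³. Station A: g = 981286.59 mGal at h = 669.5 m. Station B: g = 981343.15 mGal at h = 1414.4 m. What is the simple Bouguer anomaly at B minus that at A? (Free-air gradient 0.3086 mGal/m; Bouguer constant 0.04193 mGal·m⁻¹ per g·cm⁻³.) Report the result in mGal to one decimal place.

Δg_SB(A) = 981286.59 − 981547.31 + 0.3086×669.5 − 0.04193×1.98×669.5 = -109.70 mGal
Δg_SB(B) = 981343.15 − 981547.31 + 0.3086×1414.4 − 0.04193×1.98×1414.4 = 114.90 mGal
Difference = 114.90 − (-109.70) = 224.60 mGal

224.6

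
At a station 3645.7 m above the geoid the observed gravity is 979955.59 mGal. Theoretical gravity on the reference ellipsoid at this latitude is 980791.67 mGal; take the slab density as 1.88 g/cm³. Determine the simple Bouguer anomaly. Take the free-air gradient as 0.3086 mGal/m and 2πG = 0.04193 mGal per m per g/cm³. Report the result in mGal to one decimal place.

1.6

Free-air correction = 0.3086 × 3645.7 = 1125.06 mGal
Free-air anomaly = 979955.59 − 980791.67 + (1125.06) = 288.98 mGal
Bouguer slab correction = 0.04193 × 1.88 × 3645.7 = 287.38 mGal
Simple Bouguer anomaly = 288.98 − (287.38) = 1.60 mGal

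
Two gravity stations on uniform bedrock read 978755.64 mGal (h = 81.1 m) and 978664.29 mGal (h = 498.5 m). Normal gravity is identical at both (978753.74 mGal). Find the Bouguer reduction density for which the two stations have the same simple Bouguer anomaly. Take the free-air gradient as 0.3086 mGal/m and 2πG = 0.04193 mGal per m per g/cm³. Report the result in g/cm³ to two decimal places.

2.14

Δg_obs = 978664.29 − 978755.64 = -91.35 mGal over Δh = 498.5 − 81.1 = 417.4 m
Equal Bouguer anomalies ⇒ Δg_obs + (0.3086 − 0.04193ρ)·Δh = 0
0.3086 − 0.04193ρ = −Δg_obs/Δh = 0.21885
ρ = (0.3086 − 0.21885) / 0.04193 = 2.14 g/cm³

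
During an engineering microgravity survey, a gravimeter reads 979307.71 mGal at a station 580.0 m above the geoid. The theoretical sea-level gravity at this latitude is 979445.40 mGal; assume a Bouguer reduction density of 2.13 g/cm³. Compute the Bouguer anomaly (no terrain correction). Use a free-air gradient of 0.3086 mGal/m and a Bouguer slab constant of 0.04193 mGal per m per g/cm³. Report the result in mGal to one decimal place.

Free-air correction = 0.3086 × 580.0 = 178.99 mGal
Free-air anomaly = 979307.71 − 979445.40 + (178.99) = 41.30 mGal
Bouguer slab correction = 0.04193 × 2.13 × 580.0 = 51.80 mGal
Simple Bouguer anomaly = 41.30 − (51.80) = -10.50 mGal

-10.5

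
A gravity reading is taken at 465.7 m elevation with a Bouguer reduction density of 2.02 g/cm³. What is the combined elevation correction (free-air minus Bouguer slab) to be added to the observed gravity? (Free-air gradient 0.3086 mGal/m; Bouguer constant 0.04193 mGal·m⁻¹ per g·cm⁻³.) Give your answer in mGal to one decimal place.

104.3

Combined gradient = 0.3086 − 0.04193 × 2.02 = 0.2239014 mGal/m
Combined elevation correction = 0.2239014 × 465.7 = 104.3 mGal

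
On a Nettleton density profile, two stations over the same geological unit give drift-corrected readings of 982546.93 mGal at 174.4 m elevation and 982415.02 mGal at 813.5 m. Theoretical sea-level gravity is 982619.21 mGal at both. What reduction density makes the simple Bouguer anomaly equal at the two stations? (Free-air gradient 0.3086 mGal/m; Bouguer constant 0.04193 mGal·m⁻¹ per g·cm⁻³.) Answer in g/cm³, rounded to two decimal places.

Δg_obs = 982415.02 − 982546.93 = -131.91 mGal over Δh = 813.5 − 174.4 = 639.1 m
Equal Bouguer anomalies ⇒ Δg_obs + (0.3086 − 0.04193ρ)·Δh = 0
0.3086 − 0.04193ρ = −Δg_obs/Δh = 0.20640
ρ = (0.3086 − 0.20640) / 0.04193 = 2.44 g/cm³

2.44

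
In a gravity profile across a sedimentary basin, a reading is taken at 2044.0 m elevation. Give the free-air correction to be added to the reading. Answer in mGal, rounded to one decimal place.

Free-air correction = 0.3086 × 2044.0 = 630.8 mGal

630.8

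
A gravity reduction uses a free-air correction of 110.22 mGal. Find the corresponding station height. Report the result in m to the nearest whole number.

h = 110.22 / 0.3086 = 357.16 m

357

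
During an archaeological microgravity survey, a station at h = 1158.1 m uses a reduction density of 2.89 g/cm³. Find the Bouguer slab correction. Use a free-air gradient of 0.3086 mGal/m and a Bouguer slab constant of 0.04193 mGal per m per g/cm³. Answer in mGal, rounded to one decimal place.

Bouguer slab correction = 0.04193 × 2.89 × 1158.1 = 140.3 mGal

140.3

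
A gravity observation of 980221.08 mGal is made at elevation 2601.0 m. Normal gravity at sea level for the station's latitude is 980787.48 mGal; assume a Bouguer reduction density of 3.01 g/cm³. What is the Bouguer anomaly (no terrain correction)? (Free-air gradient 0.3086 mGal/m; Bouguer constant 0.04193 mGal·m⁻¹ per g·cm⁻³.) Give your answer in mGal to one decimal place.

-92.0

Free-air correction = 0.3086 × 2601.0 = 802.67 mGal
Free-air anomaly = 980221.08 − 980787.48 + (802.67) = 236.27 mGal
Bouguer slab correction = 0.04193 × 3.01 × 2601.0 = 328.27 mGal
Simple Bouguer anomaly = 236.27 − (328.27) = -92.00 mGal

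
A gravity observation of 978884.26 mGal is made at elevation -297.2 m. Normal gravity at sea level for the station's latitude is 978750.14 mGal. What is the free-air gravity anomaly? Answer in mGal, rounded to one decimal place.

Free-air correction = 0.3086 × -297.2 = -91.72 mGal
Free-air anomaly = 978884.26 − 978750.14 + (-91.72) = 42.40 mGal

42.4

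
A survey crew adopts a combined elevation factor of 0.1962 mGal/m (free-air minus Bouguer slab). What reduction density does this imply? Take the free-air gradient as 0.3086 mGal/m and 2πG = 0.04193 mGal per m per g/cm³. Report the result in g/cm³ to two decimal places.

2.68

0.1962 = 0.3086 − 0.04193 × ρ
ρ = (0.3086 − 0.1962) / 0.04193 = 2.68 g/cm³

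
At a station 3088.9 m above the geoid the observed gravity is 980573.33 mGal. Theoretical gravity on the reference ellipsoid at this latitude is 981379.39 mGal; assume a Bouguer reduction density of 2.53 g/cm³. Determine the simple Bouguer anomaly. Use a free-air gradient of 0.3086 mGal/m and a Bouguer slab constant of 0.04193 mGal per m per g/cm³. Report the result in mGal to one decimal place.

-180.5

Free-air correction = 0.3086 × 3088.9 = 953.23 mGal
Free-air anomaly = 980573.33 − 981379.39 + (953.23) = 147.17 mGal
Bouguer slab correction = 0.04193 × 2.53 × 3088.9 = 327.68 mGal
Simple Bouguer anomaly = 147.17 − (327.68) = -180.51 mGal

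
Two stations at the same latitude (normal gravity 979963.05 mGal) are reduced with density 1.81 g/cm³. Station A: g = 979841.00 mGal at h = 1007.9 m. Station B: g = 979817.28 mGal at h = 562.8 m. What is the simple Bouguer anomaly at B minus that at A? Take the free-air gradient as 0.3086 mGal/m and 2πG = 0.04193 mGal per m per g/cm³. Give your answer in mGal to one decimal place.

-127.3

Δg_SB(A) = 979841.00 − 979963.05 + 0.3086×1007.9 − 0.04193×1.81×1007.9 = 112.50 mGal
Δg_SB(B) = 979817.28 − 979963.05 + 0.3086×562.8 − 0.04193×1.81×562.8 = -14.80 mGal
Difference = -14.80 − (112.50) = -127.30 mGal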